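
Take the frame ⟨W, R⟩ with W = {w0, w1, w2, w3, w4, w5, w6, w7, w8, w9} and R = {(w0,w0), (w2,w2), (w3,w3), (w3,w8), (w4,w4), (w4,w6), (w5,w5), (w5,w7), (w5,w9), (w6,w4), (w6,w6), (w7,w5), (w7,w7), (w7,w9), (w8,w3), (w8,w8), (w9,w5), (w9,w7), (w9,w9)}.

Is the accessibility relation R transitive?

Yes

Transitive: yes — every two-step R-path is closed by a direct edge.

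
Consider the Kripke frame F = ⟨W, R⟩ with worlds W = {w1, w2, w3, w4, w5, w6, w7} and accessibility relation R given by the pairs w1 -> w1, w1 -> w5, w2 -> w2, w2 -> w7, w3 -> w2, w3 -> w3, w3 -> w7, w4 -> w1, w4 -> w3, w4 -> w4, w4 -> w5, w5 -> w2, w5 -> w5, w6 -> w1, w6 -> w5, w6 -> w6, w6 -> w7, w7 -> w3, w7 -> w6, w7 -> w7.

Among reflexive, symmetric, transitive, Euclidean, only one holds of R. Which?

Reflexive: yes — every world is R-related to itself.
Symmetric: no — w1 R w5 but not w5 R w1.
Transitive: no — w1 R w5 and w5 R w2, but not w1 R w2.
Euclidean: no — w3 R w7 and w3 R w2, but not w7 R w2.
Only reflexive holds.

reflexive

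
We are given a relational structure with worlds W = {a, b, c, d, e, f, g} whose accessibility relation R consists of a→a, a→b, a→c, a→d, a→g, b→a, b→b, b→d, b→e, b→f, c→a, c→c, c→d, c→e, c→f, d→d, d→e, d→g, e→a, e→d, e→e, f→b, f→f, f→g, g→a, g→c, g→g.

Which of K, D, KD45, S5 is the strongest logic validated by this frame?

Serial (axiom D): yes — every world has a successor (e.g. a R a).
Euclidean (axiom 5): no — a R b and a R c, but not b R c.
Transitive (axiom 4): no — a R b and b R e, but not a R e.
Reflexive (axiom T): yes — every world is R-related to itself.
So F validates K, D; KD45 would additionally require R to be Euclidean and transitive. The strongest is D.

D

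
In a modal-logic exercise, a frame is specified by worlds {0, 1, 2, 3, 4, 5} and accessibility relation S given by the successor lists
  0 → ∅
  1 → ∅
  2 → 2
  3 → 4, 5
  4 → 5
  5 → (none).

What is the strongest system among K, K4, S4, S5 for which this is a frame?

K4

Transitive (axiom 4): yes — every two-step S-path is closed by a direct edge.
Reflexive (axiom T): no — 0 is not related to itself.
Euclidean (axiom 5): no — 3 S 5 and 3 S 4, but not 5 S 4.
So F validates K, K4; S4 would additionally require S to be reflexive. The strongest is K4.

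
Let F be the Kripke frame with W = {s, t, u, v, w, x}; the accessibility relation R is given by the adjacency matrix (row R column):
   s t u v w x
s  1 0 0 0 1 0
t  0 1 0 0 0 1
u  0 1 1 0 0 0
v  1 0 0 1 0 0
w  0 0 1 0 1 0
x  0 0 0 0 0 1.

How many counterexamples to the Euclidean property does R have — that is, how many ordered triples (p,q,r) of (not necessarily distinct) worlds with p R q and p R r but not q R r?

5

Enumerating: (s,w,s), (t,x,t), (u,t,u), (v,s,v), (w,u,w).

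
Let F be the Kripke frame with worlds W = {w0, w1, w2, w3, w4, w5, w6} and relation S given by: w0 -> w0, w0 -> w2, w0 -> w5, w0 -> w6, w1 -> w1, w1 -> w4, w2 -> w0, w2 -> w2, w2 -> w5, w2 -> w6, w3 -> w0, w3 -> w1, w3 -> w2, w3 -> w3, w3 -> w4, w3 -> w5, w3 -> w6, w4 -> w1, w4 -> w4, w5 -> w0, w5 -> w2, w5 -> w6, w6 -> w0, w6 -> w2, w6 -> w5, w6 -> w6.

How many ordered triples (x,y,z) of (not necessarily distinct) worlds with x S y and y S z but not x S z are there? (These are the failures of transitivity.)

3

Enumerating: (w5,w0,w5), (w5,w2,w5), (w5,w6,w5).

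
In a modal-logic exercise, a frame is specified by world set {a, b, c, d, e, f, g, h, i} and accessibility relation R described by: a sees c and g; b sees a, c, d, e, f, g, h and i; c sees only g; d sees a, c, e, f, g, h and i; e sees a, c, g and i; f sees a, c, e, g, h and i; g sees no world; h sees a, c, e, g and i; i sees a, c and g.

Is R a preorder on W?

No

Reflexive: no — a is not related to itself.
Transitive: yes — every two-step R-path is closed by a direct edge.
So R is not a preorder.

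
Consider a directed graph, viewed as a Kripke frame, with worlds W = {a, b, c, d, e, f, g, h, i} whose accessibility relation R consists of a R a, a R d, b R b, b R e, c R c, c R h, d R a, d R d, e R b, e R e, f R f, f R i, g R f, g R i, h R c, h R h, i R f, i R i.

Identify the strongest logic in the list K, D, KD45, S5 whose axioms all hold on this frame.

Serial (axiom D): yes — every world has a successor (e.g. a R a).
Euclidean (axiom 5): yes — any two successors of a common world are R-related.
Transitive (axiom 4): yes — every two-step R-path is closed by a direct edge.
Reflexive (axiom T): no — g is not related to itself.
So F validates K, D, KD45; S5 would additionally require R to be reflexive. The strongest is KD45.

KD45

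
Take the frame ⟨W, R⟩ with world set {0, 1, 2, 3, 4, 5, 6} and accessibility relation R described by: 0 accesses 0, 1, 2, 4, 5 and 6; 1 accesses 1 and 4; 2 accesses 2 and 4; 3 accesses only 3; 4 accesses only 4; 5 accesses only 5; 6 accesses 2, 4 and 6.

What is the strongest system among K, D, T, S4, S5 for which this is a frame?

S4

Serial (axiom D): yes — every world has a successor (e.g. 0 R 0).
Reflexive (axiom T): yes — every world is R-related to itself.
Transitive (axiom 4): yes — every two-step R-path is closed by a direct edge.
Euclidean (axiom 5): no — 0 R 1 and 0 R 2, but not 1 R 2.
So F validates K, D, T, S4; S5 would additionally require R to be Euclidean. The strongest is S4.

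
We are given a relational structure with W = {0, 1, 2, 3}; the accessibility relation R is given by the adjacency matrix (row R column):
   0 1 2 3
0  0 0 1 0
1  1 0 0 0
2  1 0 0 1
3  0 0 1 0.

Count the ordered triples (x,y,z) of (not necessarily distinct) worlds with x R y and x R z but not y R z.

7

Enumerating: (0,2,2), (1,0,0), (2,0,0), (2,0,3), (2,3,0), (2,3,3), (3,2,2).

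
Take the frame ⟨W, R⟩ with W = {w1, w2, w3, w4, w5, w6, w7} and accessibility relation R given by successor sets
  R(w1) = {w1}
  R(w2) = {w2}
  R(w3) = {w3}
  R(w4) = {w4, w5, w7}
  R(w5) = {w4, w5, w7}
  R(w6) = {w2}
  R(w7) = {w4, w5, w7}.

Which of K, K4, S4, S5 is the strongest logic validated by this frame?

K4

Transitive (axiom 4): yes — every two-step R-path is closed by a direct edge.
Reflexive (axiom T): no — w6 is not related to itself.
Euclidean (axiom 5): yes — any two successors of a common world are R-related.
So F validates K, K4; S4 would additionally require R to be reflexive. The strongest is K4.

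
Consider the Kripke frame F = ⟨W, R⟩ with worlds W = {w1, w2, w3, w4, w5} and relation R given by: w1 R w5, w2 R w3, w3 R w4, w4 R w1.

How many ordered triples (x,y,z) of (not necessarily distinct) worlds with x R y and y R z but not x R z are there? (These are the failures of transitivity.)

3

Enumerating: (w2,w3,w4), (w3,w4,w1), (w4,w1,w5).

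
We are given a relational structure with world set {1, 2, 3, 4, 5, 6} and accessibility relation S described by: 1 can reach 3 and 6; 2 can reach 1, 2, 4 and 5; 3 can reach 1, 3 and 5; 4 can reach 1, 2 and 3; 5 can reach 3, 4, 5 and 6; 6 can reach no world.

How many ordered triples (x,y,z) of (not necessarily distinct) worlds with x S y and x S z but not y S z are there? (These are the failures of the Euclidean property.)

27

Enumerating: (1,3,6), (1,6,3), (1,6,6), (2,1,1), (2,1,2), (2,1,4), (2,1,5), (2,4,4), (2,4,5), (2,5,1), (2,5,2), (3,1,1), … and 15 more.
Total: 27.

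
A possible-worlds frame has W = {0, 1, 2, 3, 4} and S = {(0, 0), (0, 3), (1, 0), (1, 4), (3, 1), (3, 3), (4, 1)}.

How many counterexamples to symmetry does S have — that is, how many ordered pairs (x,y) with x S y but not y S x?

3

Enumerating: (0,3), (1,0), (3,1).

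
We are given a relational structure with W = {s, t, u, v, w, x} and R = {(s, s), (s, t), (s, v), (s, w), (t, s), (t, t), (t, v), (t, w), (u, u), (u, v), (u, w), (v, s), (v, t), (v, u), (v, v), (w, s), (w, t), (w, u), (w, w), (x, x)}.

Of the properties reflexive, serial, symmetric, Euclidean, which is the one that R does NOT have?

Reflexive: yes — every world is R-related to itself.
Serial: yes — every world has a successor (e.g. s R s).
Symmetric: yes — every pair in R has its reverse in R.
Euclidean: no — s R v and s R w, but not v R w.
Only Euclidean fails.

Euclidean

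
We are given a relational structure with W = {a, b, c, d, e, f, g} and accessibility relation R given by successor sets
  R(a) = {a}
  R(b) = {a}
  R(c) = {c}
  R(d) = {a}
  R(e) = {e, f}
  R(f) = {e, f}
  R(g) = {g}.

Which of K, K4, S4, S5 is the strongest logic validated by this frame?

Transitive (axiom 4): yes — every two-step R-path is closed by a direct edge.
Reflexive (axiom T): no — b is not related to itself.
Euclidean (axiom 5): yes — any two successors of a common world are R-related.
So F validates K, K4; S4 would additionally require R to be reflexive. The strongest is K4.

K4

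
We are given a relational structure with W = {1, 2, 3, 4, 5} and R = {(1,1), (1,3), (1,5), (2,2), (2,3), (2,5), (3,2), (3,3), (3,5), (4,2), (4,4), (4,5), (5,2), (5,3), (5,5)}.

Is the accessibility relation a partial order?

No

Reflexive: yes — every world is R-related to itself.
Transitive: no — 1 R 3 and 3 R 2, but not 1 R 2.
Antisymmetric: no — 2 R 3 and 3 R 2 with 2 ≠ 3.
So R is not a partial order.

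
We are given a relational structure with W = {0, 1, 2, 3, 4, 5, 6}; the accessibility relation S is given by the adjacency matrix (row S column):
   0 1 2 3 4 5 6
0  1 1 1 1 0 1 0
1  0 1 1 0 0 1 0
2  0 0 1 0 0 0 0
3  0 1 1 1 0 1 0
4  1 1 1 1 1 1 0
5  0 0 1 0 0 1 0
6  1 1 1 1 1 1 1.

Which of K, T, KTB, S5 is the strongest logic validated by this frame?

Reflexive (axiom T): yes — every world is S-related to itself.
Symmetric (axiom B): no — 0 S 1 but not 1 S 0.
Euclidean (axiom 5): no — 0 S 1 and 0 S 3, but not 1 S 3.
So F validates K, T; KTB would additionally require S to be symmetric. The strongest is T.

T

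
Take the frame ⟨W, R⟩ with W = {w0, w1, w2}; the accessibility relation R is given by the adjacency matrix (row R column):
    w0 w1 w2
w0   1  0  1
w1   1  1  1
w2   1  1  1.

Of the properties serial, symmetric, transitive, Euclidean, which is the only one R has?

serial

Serial: yes — every world has a successor (e.g. w0 R w0).
Symmetric: no — w1 R w0 but not w0 R w1.
Transitive: no — w0 R w2 and w2 R w1, but not w0 R w1.
Euclidean: no — w2 R w0 and w2 R w1, but not w0 R w1.
Only serial holds.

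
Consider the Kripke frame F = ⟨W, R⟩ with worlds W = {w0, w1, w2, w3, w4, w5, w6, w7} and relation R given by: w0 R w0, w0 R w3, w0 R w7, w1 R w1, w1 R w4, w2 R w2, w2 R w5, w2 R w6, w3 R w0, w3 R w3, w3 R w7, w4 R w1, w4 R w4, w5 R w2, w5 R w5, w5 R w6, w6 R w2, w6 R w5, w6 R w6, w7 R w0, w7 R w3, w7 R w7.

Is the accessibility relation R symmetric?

Yes

Symmetric: yes — every pair in R has its reverse in R.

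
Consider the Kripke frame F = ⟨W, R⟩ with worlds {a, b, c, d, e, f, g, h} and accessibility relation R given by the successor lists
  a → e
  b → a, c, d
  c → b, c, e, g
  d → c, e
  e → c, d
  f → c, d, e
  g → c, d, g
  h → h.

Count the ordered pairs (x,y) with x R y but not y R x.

Enumerating: (a,e), (b,a), (b,d), (d,c), (f,c), (f,d), (f,e), (g,d).

8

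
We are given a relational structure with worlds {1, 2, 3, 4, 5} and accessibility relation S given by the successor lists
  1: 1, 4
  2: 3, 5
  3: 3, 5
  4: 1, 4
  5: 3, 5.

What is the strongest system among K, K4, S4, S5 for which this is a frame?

K4

Transitive (axiom 4): yes — every two-step S-path is closed by a direct edge.
Reflexive (axiom T): no — 2 is not related to itself.
Euclidean (axiom 5): yes — any two successors of a common world are S-related.
So F validates K, K4; S4 would additionally require S to be reflexive. The strongest is K4.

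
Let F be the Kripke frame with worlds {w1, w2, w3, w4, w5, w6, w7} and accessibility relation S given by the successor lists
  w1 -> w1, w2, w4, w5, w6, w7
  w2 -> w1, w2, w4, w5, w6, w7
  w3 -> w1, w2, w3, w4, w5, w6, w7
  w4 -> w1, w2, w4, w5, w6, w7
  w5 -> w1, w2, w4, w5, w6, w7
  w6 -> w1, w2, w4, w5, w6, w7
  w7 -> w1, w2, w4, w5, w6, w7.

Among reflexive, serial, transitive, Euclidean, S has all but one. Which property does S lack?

Euclidean

Reflexive: yes — every world is S-related to itself.
Serial: yes — every world has a successor (e.g. w1 S w1).
Transitive: yes — every two-step S-path is closed by a direct edge.
Euclidean: no — w3 S w1 and w3 S w3, but not w1 S w3.
Only Euclidean fails.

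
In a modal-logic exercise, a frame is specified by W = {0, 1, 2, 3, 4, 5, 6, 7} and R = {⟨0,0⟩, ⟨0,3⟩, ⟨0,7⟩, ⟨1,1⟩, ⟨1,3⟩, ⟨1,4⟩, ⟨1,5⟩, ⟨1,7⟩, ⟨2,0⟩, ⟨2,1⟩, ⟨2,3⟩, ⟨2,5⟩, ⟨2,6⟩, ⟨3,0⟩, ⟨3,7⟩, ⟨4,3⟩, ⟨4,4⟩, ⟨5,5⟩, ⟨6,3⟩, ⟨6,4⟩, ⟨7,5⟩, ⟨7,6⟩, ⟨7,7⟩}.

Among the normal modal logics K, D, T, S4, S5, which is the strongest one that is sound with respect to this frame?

D

Serial (axiom D): yes — every world has a successor (e.g. 0 R 0).
Reflexive (axiom T): no — 2 is not related to itself.
Transitive (axiom 4): no — 0 R 7 and 7 R 5, but not 0 R 5.
Euclidean (axiom 5): no — 0 R 7 and 0 R 3, but not 7 R 3.
So F validates K, D; T would additionally require R to be reflexive. The strongest is D.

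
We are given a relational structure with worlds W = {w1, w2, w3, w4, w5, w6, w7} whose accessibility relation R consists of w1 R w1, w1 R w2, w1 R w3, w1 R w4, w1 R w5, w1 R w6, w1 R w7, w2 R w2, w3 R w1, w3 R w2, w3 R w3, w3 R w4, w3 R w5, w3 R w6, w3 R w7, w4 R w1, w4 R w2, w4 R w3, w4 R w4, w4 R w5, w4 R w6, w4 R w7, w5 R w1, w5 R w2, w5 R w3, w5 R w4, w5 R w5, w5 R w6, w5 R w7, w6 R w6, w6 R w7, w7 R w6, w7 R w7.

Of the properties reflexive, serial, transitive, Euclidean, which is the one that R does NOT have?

Euclidean

Reflexive: yes — every world is R-related to itself.
Serial: yes — every world has a successor (e.g. w1 R w1).
Transitive: yes — every two-step R-path is closed by a direct edge.
Euclidean: no — w1 R w2 and w1 R w3, but not w2 R w3.
Only Euclidean fails.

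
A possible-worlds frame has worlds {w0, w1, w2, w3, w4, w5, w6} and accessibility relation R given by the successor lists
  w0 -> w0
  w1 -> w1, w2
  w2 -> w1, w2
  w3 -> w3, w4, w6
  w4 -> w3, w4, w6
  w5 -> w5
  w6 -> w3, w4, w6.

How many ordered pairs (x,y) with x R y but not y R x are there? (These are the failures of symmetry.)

R is symmetric; there are no such tuples.

0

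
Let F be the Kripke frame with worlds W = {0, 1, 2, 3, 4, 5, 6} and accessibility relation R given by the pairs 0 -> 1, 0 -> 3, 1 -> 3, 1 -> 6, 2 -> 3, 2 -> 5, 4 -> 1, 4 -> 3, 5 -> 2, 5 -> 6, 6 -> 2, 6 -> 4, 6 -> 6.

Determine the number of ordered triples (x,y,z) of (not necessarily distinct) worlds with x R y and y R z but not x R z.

Enumerating: (0,1,6), (1,6,2), (1,6,4), (2,5,2), (2,5,6), (4,1,6), (5,2,3), (5,2,5), (5,6,4), (6,2,3), (6,2,5), (6,4,1), (6,4,3).

13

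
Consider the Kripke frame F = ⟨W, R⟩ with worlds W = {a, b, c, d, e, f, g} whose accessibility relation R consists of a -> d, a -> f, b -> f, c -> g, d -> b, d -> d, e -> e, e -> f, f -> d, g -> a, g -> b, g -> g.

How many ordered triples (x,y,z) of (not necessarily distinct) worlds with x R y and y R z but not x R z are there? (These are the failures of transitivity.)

10

Enumerating: (a,d,b), (b,f,d), (c,g,a), (c,g,b), (d,b,f), (e,f,d), (f,d,b), (g,a,d), (g,a,f), (g,b,f).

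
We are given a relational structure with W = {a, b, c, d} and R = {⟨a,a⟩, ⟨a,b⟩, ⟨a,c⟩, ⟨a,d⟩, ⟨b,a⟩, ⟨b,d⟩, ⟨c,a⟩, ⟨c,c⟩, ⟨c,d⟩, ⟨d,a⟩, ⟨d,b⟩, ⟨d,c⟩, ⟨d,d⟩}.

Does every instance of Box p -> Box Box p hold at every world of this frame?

Axiom 4 corresponds to the accessibility relation being transitive.
Transitive: no — b R a and a R c, but not b R c.

No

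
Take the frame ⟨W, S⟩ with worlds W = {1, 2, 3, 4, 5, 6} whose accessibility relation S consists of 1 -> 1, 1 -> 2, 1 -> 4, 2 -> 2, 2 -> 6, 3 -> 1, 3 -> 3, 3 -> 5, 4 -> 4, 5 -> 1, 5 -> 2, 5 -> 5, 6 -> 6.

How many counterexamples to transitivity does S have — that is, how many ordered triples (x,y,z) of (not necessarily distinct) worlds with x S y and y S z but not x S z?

Enumerating: (1,2,6), (3,1,2), (3,1,4), (3,5,2), (5,1,4), (5,2,6).

6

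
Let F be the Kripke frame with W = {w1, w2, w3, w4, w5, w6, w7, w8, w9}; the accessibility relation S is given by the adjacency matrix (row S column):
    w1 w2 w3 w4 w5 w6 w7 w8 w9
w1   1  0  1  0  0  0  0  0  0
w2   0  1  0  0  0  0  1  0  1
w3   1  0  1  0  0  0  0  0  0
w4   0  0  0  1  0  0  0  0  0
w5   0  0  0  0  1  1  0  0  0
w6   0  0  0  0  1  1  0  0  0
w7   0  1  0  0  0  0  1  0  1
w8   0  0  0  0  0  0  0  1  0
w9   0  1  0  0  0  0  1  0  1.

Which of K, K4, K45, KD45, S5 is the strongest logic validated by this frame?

S5

Transitive (axiom 4): yes — every two-step S-path is closed by a direct edge.
Euclidean (axiom 5): yes — any two successors of a common world are S-related.
Serial (axiom D): yes — every world has a successor (e.g. w1 S w1).
Reflexive (axiom T): yes — every world is S-related to itself.
So F validates K, K4, K45, KD45, S5. The strongest is S5.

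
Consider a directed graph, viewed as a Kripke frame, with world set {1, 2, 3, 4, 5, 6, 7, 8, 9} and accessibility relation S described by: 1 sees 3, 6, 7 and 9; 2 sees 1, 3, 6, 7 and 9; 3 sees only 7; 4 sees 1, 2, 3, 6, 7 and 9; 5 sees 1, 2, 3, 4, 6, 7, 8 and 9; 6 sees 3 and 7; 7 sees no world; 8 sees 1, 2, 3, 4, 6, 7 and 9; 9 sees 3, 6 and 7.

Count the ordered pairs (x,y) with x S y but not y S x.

Enumerating: (1,3), (1,6), (1,7), (1,9), (2,1), (2,3), (2,6), (2,7), (2,9), (3,7), (4,1), (4,2), … and 24 more.
Total: 36.

36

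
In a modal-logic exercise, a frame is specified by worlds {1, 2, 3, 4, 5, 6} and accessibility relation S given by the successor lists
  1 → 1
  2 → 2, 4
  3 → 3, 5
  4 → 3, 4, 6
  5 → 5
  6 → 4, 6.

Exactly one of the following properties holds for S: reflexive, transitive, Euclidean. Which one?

reflexive

Reflexive: yes — every world is S-related to itself.
Transitive: no — 2 S 4 and 4 S 3, but not 2 S 3.
Euclidean: no — 4 S 3 and 4 S 6, but not 3 S 6.
Only reflexive holds.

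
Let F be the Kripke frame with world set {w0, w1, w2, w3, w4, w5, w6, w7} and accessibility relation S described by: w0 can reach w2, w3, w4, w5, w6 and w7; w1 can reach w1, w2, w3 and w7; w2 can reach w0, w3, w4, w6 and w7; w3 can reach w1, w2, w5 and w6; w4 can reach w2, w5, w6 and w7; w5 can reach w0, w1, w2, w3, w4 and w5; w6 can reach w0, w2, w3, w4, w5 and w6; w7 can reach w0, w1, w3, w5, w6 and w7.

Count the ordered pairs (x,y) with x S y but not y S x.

11

Enumerating: (w0,w3), (w0,w4), (w1,w2), (w2,w7), (w4,w7), (w5,w1), (w5,w2), (w6,w5), (w7,w3), (w7,w5), (w7,w6).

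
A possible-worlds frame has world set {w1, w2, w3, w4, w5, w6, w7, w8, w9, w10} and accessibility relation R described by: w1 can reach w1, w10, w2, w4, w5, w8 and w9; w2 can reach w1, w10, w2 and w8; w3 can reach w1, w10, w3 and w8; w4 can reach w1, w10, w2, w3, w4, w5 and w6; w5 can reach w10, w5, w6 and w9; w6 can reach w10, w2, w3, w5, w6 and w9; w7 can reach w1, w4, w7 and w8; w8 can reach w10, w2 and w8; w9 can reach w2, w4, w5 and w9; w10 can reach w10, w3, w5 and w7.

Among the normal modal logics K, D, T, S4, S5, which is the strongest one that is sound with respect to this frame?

T

Serial (axiom D): yes — every world has a successor (e.g. w1 R w1).
Reflexive (axiom T): yes — every world is R-related to itself.
Transitive (axiom 4): no — w1 R w10 and w10 R w3, but not w1 R w3.
Euclidean (axiom 5): no — w1 R w10 and w1 R w2, but not w10 R w2.
So F validates K, D, T; S4 would additionally require R to be transitive. The strongest is T.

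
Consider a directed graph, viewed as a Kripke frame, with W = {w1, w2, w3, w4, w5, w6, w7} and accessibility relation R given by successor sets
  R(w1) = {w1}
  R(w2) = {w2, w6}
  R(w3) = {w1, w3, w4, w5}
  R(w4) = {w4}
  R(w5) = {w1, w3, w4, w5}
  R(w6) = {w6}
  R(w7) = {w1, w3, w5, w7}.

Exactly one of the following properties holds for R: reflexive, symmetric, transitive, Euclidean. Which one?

Reflexive: yes — every world is R-related to itself.
Symmetric: no — w2 R w6 but not w6 R w2.
Transitive: no — w7 R w3 and w3 R w4, but not w7 R w4.
Euclidean: no — w3 R w1 and w3 R w4, but not w1 R w4.
Only reflexive holds.

reflexive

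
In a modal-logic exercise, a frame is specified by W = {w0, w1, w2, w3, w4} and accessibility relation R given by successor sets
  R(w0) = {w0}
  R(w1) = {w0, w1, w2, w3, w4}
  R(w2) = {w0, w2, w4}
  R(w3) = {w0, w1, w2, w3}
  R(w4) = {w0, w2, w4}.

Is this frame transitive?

No

Transitive: no — w3 R w1 and w1 R w4, but not w3 R w4.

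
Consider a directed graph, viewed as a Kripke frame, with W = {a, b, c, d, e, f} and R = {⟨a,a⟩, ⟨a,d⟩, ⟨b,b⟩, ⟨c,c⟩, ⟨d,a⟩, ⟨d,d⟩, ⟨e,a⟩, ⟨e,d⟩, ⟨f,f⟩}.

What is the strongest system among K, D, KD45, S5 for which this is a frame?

KD45

Serial (axiom D): yes — every world has a successor (e.g. a R a).
Euclidean (axiom 5): yes — any two successors of a common world are R-related.
Transitive (axiom 4): yes — every two-step R-path is closed by a direct edge.
Reflexive (axiom T): no — e is not related to itself.
So F validates K, D, KD45; S5 would additionally require R to be reflexive. The strongest is KD45.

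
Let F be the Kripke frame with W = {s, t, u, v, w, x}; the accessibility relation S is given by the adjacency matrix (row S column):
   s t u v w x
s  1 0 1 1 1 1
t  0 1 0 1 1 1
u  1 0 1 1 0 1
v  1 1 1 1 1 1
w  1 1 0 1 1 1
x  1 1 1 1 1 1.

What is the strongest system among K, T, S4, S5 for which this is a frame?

T

Reflexive (axiom T): yes — every world is S-related to itself.
Transitive (axiom 4): no — s S v and v S t, but not s S t.
Euclidean (axiom 5): no — s S u and s S w, but not u S w.
So F validates K, T; S4 would additionally require S to be transitive. The strongest is T.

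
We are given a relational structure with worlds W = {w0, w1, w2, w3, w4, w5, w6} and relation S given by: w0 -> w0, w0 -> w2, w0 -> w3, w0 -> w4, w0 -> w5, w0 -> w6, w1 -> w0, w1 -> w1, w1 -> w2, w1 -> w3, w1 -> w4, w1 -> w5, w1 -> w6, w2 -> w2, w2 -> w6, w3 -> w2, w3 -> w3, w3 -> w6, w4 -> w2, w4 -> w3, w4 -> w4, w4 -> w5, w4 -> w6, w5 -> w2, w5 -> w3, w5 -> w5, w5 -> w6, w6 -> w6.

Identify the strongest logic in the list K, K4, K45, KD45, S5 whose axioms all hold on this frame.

Transitive (axiom 4): yes — every two-step S-path is closed by a direct edge.
Euclidean (axiom 5): no — w0 S w2 and w0 S w3, but not w2 S w3.
Serial (axiom D): yes — every world has a successor (e.g. w0 S w0).
Reflexive (axiom T): yes — every world is S-related to itself.
So F validates K, K4; K45 would additionally require S to be Euclidean. The strongest is K4.

K4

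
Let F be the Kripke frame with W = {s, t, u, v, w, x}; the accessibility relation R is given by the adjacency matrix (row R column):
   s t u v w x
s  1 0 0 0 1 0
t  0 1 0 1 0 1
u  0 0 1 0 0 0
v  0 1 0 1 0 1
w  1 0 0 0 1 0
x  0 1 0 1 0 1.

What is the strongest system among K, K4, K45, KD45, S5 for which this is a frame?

S5

Transitive (axiom 4): yes — every two-step R-path is closed by a direct edge.
Euclidean (axiom 5): yes — any two successors of a common world are R-related.
Serial (axiom D): yes — every world has a successor (e.g. s R s).
Reflexive (axiom T): yes — every world is R-related to itself.
So F validates K, K4, K45, KD45, S5. The strongest is S5.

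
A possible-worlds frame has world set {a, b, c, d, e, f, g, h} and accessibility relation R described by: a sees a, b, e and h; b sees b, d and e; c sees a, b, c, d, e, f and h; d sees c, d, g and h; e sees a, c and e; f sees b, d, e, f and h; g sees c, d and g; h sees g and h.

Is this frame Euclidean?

No

Euclidean: no — a R b and a R h, but not b R h.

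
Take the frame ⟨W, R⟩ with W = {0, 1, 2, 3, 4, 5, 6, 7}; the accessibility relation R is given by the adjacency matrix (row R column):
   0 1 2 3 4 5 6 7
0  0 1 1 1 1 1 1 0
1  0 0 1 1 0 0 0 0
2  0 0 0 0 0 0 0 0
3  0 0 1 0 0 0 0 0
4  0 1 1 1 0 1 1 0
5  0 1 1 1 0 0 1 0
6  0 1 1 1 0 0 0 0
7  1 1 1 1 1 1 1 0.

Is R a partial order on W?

Reflexive: no — 0 is not related to itself.
Transitive: yes — every two-step R-path is closed by a direct edge.
Antisymmetric: yes — no distinct pair is related both ways.
So R is not a partial order.

No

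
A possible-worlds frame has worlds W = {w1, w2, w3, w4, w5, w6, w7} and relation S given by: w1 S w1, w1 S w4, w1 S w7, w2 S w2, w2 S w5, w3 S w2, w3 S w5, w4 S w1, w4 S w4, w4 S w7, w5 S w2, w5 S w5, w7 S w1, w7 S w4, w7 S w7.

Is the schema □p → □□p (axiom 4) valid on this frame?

By correspondence theory, 4 is valid on a frame iff S is transitive.
Transitive: yes — every two-step S-path is closed by a direct edge.

Yes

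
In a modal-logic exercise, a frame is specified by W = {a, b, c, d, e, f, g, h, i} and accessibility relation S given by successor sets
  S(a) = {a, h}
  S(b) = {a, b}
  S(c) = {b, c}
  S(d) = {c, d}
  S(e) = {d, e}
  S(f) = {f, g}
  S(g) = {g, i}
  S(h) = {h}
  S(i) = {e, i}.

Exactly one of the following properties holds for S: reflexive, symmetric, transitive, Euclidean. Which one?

Reflexive: yes — every world is S-related to itself.
Symmetric: no — a S h but not h S a.
Transitive: no — b S a and a S h, but not b S h.
Euclidean: no — a S h and a S a, but not h S a.
Only reflexive holds.

reflexive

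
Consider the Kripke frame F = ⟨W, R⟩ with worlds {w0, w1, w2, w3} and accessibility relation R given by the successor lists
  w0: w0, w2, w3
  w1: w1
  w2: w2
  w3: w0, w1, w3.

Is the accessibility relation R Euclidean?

No

Euclidean: no — w0 R w2 and w0 R w3, but not w2 R w3.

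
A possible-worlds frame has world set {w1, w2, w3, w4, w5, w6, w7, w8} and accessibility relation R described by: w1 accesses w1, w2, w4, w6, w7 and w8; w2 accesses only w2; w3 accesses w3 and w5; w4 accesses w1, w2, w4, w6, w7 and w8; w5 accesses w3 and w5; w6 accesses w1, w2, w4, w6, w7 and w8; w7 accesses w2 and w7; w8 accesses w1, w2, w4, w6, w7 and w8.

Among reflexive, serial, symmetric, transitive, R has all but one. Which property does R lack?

Reflexive: yes — every world is R-related to itself.
Serial: yes — every world has a successor (e.g. w1 R w1).
Symmetric: no — w1 R w2 but not w2 R w1.
Transitive: yes — every two-step R-path is closed by a direct edge.
Only symmetric fails.

symmetric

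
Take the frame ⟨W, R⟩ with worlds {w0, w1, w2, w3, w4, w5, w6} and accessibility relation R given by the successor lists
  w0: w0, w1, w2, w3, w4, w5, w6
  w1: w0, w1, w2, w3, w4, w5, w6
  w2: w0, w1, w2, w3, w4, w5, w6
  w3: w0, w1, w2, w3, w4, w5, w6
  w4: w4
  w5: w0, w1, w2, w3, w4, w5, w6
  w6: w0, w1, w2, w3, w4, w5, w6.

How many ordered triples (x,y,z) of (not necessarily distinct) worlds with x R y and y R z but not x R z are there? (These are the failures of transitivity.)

R is transitive; there are no such tuples.

0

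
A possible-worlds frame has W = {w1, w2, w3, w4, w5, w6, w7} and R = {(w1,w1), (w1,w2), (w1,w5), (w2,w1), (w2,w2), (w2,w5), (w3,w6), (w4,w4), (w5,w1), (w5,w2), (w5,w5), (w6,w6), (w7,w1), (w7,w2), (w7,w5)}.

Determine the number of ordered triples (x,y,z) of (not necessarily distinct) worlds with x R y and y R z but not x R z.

R is transitive; there are no such tuples.

0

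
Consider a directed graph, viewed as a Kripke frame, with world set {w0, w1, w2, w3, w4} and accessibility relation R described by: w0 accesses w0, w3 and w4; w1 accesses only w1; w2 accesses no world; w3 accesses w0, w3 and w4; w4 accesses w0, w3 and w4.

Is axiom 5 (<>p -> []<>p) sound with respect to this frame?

The schema 5 characterises exactly the Euclidean frames.
Euclidean: yes — any two successors of a common world are R-related.

Yes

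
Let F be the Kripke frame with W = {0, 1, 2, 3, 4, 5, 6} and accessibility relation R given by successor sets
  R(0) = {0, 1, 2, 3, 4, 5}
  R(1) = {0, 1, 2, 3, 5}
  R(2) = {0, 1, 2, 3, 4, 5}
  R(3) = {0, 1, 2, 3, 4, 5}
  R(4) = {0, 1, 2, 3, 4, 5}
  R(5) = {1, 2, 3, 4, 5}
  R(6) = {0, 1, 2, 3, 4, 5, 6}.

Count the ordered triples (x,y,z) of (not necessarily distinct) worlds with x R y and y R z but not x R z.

Enumerating: (1,0,4), (1,2,4), (1,3,4), (1,5,4), (5,1,0), (5,2,0), (5,3,0), (5,4,0).

8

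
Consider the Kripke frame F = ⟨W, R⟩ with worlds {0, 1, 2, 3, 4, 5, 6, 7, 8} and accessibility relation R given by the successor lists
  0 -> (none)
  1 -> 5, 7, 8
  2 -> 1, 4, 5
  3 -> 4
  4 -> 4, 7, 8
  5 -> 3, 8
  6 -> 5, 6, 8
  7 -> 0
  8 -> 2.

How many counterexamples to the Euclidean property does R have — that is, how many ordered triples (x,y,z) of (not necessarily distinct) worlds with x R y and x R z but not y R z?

Enumerating: (1,5,5), (1,5,7), (1,7,5), (1,7,7), (1,7,8), (1,8,5), (1,8,7), (1,8,8), (2,1,1), (2,1,4), (2,4,1), (2,4,5), … and 20 more.
Total: 32.

32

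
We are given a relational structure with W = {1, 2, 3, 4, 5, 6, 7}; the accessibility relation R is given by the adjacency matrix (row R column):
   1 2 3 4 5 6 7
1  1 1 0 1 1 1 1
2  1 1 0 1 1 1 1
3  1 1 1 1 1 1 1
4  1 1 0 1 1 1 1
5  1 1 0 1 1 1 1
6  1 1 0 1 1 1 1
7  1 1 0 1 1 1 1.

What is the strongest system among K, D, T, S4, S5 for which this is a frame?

Serial (axiom D): yes — every world has a successor (e.g. 1 R 1).
Reflexive (axiom T): yes — every world is R-related to itself.
Transitive (axiom 4): yes — every two-step R-path is closed by a direct edge.
Euclidean (axiom 5): no — 3 R 1 and 3 R 3, but not 1 R 3.
So F validates K, D, T, S4; S5 would additionally require R to be Euclidean. The strongest is S4.

S4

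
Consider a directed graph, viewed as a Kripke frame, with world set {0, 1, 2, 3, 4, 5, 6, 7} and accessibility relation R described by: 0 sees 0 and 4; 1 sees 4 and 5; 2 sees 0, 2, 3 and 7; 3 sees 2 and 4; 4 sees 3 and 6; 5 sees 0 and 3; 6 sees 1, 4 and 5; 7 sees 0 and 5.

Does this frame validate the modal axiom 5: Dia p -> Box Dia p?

By correspondence theory, 5 is valid on a frame iff R is Euclidean.
Euclidean: no — 1 R 4 and 1 R 5, but not 4 R 5.

No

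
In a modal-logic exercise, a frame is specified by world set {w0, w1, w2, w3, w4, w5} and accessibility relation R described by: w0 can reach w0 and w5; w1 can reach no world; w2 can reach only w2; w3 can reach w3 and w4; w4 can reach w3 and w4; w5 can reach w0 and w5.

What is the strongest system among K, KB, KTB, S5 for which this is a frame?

Symmetric (axiom B): yes — every pair in R has its reverse in R.
Reflexive (axiom T): no — w1 is not related to itself.
Euclidean (axiom 5): yes — any two successors of a common world are R-related.
So F validates K, KB; KTB would additionally require R to be reflexive. The strongest is KB.

KB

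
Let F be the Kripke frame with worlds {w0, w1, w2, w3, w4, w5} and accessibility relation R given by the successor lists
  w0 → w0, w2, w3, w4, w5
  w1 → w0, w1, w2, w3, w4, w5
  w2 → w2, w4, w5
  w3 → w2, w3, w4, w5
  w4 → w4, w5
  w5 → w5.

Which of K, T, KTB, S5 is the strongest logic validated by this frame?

Reflexive (axiom T): yes — every world is R-related to itself.
Symmetric (axiom B): no — w0 R w2 but not w2 R w0.
Euclidean (axiom 5): no — w0 R w2 and w0 R w3, but not w2 R w3.
So F validates K, T; KTB would additionally require R to be symmetric. The strongest is T.

T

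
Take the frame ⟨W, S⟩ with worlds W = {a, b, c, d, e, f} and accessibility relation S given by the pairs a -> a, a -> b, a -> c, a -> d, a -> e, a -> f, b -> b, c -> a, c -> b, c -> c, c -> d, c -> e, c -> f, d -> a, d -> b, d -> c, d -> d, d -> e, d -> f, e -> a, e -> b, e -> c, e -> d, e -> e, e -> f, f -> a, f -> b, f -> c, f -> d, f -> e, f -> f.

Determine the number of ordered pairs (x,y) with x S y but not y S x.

Enumerating: (a,b), (c,b), (d,b), (e,b), (f,b).

5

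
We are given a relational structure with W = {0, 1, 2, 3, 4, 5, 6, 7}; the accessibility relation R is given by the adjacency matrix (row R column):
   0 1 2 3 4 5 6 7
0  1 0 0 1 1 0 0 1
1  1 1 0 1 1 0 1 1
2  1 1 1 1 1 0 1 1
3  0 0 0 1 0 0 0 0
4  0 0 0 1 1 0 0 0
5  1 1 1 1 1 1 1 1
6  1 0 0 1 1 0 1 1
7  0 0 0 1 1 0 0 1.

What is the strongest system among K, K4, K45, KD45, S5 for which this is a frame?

K4

Transitive (axiom 4): yes — every two-step R-path is closed by a direct edge.
Euclidean (axiom 5): no — 0 R 3 and 0 R 4, but not 3 R 4.
Serial (axiom D): yes — every world has a successor (e.g. 0 R 0).
Reflexive (axiom T): yes — every world is R-related to itself.
So F validates K, K4; K45 would additionally require R to be Euclidean. The strongest is K4.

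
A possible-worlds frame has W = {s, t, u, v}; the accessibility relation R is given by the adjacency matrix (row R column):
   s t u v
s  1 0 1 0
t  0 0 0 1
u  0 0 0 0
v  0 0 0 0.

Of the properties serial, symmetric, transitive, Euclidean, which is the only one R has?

transitive

Serial: no — u has no R-successor.
Symmetric: no — s R u but not u R s.
Transitive: yes — every two-step R-path is closed by a direct edge.
Euclidean: no — s R u and s R s, but not u R s.
Only transitive holds.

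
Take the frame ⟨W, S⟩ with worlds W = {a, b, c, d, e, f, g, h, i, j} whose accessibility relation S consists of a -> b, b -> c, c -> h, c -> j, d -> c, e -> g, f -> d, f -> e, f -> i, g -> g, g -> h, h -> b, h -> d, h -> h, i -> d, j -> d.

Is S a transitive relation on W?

Transitive: no — a S b and b S c, but not a S c.

No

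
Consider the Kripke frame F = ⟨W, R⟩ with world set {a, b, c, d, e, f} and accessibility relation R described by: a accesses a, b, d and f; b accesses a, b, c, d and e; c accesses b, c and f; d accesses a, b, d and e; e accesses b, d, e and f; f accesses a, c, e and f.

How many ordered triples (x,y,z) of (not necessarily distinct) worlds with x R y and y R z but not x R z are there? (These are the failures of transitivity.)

26

Enumerating: (a,b,c), (a,b,e), (a,d,e), (a,f,c), (a,f,e), (b,a,f), (b,c,f), (b,e,f), (c,b,a), (c,b,d), (c,b,e), (c,f,a), … and 14 more.
Total: 26.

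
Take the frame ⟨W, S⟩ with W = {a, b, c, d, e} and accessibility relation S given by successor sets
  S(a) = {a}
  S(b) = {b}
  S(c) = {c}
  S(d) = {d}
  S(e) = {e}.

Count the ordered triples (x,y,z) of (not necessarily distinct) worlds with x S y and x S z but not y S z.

0

S is Euclidean; there are no such tuples.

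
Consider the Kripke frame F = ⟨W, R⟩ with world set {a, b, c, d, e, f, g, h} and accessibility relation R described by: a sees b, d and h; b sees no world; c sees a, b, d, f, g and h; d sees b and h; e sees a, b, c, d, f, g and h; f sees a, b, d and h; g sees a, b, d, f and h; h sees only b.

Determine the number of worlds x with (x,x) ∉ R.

8

Enumerating: a, b, c, d, e, f, g, h.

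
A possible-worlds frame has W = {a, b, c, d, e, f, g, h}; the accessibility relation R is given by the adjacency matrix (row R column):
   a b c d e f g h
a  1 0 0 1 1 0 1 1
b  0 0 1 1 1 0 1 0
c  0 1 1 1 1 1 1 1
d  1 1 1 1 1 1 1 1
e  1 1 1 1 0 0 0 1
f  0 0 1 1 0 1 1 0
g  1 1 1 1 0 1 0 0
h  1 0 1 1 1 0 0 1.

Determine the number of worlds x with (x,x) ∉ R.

3

Enumerating: b, e, g.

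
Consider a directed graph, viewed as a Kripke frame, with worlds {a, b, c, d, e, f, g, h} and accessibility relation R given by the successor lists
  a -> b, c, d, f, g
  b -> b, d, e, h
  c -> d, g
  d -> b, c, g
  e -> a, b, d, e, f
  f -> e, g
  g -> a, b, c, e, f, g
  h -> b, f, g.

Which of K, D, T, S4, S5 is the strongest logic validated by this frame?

D

Serial (axiom D): yes — every world has a successor (e.g. a R b).
Reflexive (axiom T): no — a is not related to itself.
Transitive (axiom 4): no — a R b and b R e, but not a R e.
Euclidean (axiom 5): no — a R b and a R c, but not b R c.
So F validates K, D; T would additionally require R to be reflexive. The strongest is D.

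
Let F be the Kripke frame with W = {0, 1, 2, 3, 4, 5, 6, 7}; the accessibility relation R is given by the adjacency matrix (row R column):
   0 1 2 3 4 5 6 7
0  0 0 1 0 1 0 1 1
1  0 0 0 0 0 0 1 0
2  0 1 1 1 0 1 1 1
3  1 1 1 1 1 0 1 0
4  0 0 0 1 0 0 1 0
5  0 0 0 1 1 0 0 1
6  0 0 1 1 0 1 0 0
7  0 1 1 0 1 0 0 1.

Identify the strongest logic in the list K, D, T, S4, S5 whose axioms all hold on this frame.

Serial (axiom D): yes — every world has a successor (e.g. 0 R 2).
Reflexive (axiom T): no — 0 is not related to itself.
Transitive (axiom 4): no — 0 R 2 and 2 R 1, but not 0 R 1.
Euclidean (axiom 5): no — 0 R 2 and 0 R 4, but not 2 R 4.
So F validates K, D; T would additionally require R to be reflexive. The strongest is D.

D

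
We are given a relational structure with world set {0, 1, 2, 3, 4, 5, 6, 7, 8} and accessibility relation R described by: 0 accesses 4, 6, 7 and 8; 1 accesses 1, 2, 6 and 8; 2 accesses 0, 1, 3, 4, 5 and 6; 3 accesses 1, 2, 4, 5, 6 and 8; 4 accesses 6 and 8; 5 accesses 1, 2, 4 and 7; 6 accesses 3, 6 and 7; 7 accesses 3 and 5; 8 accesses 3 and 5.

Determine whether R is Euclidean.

No

Euclidean: no — 0 R 4 and 0 R 7, but not 4 R 7.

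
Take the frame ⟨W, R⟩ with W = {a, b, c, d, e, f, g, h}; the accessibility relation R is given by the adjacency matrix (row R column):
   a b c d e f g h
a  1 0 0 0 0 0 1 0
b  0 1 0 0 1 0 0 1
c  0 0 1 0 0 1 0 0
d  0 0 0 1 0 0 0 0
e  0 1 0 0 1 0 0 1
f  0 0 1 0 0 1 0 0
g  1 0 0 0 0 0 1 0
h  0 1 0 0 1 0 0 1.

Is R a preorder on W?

Yes

Reflexive: yes — every world is R-related to itself.
Transitive: yes — every two-step R-path is closed by a direct edge.
So R is a preorder.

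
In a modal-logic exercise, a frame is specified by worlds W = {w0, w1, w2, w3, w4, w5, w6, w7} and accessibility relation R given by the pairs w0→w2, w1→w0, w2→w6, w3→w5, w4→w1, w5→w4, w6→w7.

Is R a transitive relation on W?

No

Transitive: no — w0 R w2 and w2 R w6, but not w0 R w6.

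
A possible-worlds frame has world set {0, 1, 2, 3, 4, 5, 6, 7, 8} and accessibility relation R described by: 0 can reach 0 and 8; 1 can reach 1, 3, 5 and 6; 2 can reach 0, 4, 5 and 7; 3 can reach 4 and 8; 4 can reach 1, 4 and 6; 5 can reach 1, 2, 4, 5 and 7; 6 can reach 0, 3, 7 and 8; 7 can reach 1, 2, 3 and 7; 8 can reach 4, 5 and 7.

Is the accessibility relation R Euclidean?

Euclidean: no — 1 R 3 and 1 R 5, but not 3 R 5.

No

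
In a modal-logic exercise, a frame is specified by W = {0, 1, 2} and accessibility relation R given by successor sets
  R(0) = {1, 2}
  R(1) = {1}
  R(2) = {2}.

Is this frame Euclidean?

Euclidean: no — 0 R 1 and 0 R 2, but not 1 R 2.

No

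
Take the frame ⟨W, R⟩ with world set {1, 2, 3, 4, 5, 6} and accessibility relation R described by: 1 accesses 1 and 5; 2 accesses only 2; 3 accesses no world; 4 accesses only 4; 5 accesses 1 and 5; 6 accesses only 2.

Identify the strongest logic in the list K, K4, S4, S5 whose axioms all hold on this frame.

Transitive (axiom 4): yes — every two-step R-path is closed by a direct edge.
Reflexive (axiom T): no — 3 is not related to itself.
Euclidean (axiom 5): yes — any two successors of a common world are R-related.
So F validates K, K4; S4 would additionally require R to be reflexive. The strongest is K4.

K4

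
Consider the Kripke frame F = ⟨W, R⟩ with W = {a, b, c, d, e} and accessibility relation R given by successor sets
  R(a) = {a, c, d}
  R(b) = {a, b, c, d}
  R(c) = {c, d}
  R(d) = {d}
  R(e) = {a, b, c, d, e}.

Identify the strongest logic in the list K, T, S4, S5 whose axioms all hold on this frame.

Reflexive (axiom T): yes — every world is R-related to itself.
Transitive (axiom 4): yes — every two-step R-path is closed by a direct edge.
Euclidean (axiom 5): no — a R d and a R c, but not d R c.
So F validates K, T, S4; S5 would additionally require R to be Euclidean. The strongest is S4.

S4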